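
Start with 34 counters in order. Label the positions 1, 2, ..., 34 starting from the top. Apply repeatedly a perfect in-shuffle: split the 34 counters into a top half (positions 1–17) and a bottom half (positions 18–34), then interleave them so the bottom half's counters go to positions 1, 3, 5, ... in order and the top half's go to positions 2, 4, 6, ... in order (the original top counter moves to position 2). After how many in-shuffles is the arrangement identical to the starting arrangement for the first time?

12

The in-shuffle permutes the 34 positions with cycle lengths [3, 3, 4, 12, 12].
Every counter is home exactly when every cycle has completed a whole number of laps, i.e. after lcm(3, 4, 12) = 12 in-shuffles.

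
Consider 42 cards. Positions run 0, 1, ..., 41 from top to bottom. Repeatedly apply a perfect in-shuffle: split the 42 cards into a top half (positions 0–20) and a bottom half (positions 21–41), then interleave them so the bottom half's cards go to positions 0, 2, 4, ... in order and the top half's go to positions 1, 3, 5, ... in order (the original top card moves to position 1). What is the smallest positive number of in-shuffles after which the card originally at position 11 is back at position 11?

Follow position 11 under repeated in-shuffles:
11 → 23 → 4 → 9 → 19 → 39 → 36 → 30 → 18 → 37 → 32 → 22 → 2 → 5 → 11
It first returns after 14 in-shuffles.

14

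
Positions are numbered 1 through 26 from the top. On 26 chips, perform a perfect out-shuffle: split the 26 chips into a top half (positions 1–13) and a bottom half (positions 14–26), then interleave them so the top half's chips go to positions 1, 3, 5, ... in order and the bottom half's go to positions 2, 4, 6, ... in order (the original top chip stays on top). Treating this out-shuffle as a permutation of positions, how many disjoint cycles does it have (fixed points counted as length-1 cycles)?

Trace each unvisited position around until it returns:
(1) (2 3 5 9 17 8 ... len 20) (6 11 21 16) (26)
4 cycles in total.

4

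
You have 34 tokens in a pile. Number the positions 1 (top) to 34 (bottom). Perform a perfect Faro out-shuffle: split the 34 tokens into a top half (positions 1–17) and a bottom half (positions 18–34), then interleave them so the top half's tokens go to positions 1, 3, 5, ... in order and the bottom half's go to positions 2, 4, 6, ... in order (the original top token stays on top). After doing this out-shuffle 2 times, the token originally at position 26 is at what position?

Track the token's position through each out-shuffle:
26 → 18 → 2

2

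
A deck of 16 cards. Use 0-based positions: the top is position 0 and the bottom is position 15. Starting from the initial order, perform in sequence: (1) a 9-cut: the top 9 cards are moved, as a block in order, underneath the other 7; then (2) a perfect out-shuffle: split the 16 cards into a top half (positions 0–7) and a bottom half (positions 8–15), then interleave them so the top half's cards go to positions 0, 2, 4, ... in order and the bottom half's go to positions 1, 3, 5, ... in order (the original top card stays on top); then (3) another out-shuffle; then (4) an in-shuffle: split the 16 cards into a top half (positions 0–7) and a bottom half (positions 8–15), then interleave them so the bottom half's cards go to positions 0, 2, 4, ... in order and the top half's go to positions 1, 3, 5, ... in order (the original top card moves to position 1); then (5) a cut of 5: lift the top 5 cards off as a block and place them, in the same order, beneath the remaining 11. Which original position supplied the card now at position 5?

0

Undo the operations in reverse order, starting from position 5:
  undo op 5 (cut 5): 5 ← 10
  undo op 4 (in-shuffle, from bottom half): 10 ← 13
  undo op 3 (out-shuffle, from bottom half): 13 ← 14
  undo op 2 (out-shuffle, from top half): 14 ← 7
  undo op 1 (cut 9): 7 ← 0
So the card at position 5 came from original position 0.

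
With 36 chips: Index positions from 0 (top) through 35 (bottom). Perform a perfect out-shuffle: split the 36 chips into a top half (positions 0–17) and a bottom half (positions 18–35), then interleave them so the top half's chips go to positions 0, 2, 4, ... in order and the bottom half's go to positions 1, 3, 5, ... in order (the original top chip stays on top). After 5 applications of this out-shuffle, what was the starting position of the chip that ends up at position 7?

Work backwards from position 7, undoing one out-shuffle at a time:
7 ← 21 ← 28 ← 14 ← 7 ← 21
So the chip now at position 7 started at position 21.

21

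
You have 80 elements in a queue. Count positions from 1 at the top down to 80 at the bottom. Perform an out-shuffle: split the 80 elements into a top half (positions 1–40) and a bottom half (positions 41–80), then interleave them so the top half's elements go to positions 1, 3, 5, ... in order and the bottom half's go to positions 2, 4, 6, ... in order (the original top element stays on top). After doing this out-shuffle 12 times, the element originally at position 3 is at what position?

56

Track the element's position through each out-shuffle:
3 → 5 → 9 → 17 → 33 → 65 → 50 → 20 → 39 → 77 → 74 → 68 → 56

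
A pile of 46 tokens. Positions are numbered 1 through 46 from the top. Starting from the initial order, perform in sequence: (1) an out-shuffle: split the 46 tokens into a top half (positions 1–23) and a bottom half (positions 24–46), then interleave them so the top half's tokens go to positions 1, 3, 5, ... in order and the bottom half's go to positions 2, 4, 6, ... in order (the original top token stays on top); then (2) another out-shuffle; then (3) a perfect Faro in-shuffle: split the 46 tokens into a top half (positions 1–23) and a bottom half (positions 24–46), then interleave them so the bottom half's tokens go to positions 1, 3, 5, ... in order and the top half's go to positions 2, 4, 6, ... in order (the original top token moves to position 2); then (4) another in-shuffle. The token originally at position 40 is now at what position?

41

Track the token from position 40 forward through each operation:
  after op 1 (out-shuffle): 40 → 34
  after op 2 (out-shuffle): 34 → 22
  after op 3 (in-shuffle): 22 → 44
  after op 4 (in-shuffle): 44 → 41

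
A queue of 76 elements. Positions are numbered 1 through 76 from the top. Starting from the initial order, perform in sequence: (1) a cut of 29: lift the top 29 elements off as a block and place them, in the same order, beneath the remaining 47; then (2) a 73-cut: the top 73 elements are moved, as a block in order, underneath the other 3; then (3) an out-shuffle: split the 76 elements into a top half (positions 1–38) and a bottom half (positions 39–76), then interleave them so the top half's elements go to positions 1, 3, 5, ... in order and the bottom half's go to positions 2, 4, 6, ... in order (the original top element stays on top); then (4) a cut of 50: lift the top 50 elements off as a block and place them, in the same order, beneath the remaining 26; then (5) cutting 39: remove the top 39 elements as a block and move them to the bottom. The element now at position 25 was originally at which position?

Undo the operations in reverse order, starting from position 25:
  undo op 5 (cut 39): 25 ← 64
  undo op 4 (cut 50): 64 ← 38
  undo op 3 (out-shuffle, from bottom half): 38 ← 57
  undo op 2 (cut 73): 57 ← 54
  undo op 1 (cut 29): 54 ← 7
So the element at position 25 came from original position 7.

7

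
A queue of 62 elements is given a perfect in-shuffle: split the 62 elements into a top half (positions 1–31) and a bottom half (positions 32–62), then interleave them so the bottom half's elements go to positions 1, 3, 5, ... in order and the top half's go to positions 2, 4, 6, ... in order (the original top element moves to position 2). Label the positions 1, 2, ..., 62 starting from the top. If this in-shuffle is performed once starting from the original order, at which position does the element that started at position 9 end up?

18

Track the element's position through each in-shuffle:
9 → 18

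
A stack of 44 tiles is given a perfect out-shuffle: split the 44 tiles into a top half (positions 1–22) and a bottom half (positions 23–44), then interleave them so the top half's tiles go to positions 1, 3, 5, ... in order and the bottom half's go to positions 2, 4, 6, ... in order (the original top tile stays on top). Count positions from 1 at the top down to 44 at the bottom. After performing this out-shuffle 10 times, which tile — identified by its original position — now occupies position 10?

Work backwards from position 10, undoing one out-shuffle at a time:
10 ← 27 ← 14 ← 29 ← 15 ← 8 ← 26 ← 35 ← 18 ← 31 ← 16
So the tile now at position 10 started at position 16.

16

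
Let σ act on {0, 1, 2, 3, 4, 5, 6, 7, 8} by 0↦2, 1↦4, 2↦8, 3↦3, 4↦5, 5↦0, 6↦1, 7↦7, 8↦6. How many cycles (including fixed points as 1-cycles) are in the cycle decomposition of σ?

3

Cycle decomposition: (0 2 8 6 1 4 5) (3) (7).
3 cycles.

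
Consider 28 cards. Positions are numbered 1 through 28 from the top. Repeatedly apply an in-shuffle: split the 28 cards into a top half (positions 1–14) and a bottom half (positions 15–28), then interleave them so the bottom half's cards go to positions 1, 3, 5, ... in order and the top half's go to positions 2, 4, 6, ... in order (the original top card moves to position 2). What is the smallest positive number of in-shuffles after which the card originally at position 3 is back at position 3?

Follow position 3 under repeated in-shuffles:
3 → 6 → 12 → 24 → 19 → 9 → 18 → 7 → ... → 3 (length 28)
It first returns after 28 in-shuffles.

28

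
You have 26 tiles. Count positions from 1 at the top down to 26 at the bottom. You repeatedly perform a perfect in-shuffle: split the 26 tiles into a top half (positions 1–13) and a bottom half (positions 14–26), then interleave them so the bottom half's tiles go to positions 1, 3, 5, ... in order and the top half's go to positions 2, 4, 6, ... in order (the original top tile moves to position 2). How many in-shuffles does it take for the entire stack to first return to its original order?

18

The in-shuffle permutes the 26 positions with cycle lengths [2, 6, 18].
Every tile is home exactly when every cycle has completed a whole number of laps, i.e. after lcm(2, 6, 18) = 18 in-shuffles.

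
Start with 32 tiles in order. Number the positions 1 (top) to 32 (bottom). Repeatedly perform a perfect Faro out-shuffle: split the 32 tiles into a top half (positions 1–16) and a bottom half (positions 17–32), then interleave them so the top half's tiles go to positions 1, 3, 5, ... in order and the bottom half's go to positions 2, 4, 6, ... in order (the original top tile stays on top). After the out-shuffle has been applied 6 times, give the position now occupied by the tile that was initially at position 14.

Track the tile's position through each out-shuffle:
14 → 27 → 22 → 12 → 23 → 14 → 27

27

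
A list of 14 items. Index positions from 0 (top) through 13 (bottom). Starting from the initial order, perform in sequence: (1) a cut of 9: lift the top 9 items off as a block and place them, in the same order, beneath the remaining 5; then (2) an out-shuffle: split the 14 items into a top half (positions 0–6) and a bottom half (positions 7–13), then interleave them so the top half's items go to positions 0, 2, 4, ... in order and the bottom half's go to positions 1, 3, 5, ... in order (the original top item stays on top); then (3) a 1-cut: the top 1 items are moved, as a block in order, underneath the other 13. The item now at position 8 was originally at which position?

6

Undo the operations in reverse order, starting from position 8:
  undo op 3 (cut 1): 8 ← 9
  undo op 2 (out-shuffle, from bottom half): 9 ← 11
  undo op 1 (cut 9): 11 ← 6
So the item at position 8 came from original position 6.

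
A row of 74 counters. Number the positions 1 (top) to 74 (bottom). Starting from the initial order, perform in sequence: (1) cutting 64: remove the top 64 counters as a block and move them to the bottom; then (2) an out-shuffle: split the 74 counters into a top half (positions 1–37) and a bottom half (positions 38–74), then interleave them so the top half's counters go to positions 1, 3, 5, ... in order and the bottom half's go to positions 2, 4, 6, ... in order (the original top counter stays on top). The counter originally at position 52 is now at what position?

50

Track the counter from position 52 forward through each operation:
  after op 1 (cut 64): 52 → 62
  after op 2 (out-shuffle): 62 → 50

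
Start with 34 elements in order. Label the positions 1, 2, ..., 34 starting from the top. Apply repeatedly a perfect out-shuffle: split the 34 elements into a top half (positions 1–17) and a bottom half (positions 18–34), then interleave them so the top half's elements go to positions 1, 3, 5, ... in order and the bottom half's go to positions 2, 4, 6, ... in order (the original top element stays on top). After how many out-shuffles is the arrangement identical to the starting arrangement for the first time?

The out-shuffle permutes the 34 positions with cycle lengths [1, 1, 2, 10, 10, 10].
Every element is home exactly when every cycle has completed a whole number of laps, i.e. after lcm(1, 2, 10) = 10 out-shuffles.

10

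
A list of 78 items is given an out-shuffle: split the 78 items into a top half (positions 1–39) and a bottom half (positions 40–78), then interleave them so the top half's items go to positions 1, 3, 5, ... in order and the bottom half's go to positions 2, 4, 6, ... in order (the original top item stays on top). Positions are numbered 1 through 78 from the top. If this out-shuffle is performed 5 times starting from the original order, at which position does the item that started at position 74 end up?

Track the item's position through each out-shuffle:
74 → 70 → 62 → 46 → 14 → 27

27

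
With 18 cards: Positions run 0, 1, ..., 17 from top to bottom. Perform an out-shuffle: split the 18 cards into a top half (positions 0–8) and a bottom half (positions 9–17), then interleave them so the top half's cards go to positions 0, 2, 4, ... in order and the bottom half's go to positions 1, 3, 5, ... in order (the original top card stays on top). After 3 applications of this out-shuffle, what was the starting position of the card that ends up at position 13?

8

Work backwards from position 13, undoing one out-shuffle at a time:
13 ← 15 ← 16 ← 8
So the card now at position 13 started at position 8.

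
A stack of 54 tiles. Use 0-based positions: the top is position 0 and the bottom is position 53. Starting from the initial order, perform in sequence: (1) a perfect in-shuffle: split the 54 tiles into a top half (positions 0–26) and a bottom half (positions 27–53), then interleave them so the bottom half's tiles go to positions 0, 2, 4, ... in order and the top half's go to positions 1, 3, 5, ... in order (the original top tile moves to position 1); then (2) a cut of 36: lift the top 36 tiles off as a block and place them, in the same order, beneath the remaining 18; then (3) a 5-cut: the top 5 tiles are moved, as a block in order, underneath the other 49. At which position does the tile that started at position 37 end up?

Track the tile from position 37 forward through each operation:
  after op 1 (in-shuffle): 37 → 20
  after op 2 (cut 36): 20 → 38
  after op 3 (cut 5): 38 → 33

33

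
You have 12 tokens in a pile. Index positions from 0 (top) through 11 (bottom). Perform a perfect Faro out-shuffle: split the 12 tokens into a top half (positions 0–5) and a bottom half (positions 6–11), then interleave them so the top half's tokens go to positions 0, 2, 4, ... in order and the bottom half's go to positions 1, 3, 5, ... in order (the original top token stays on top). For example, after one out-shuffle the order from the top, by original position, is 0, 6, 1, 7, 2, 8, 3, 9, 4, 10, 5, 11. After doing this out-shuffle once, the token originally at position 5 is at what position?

Track the token's position through each out-shuffle:
5 → 10

10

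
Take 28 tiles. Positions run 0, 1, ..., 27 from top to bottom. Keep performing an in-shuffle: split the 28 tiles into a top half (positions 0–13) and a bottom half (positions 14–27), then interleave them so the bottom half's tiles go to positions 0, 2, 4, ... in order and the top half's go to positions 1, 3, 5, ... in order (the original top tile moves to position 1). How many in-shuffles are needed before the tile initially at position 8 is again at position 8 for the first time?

28

Follow position 8 under repeated in-shuffles:
8 → 17 → 6 → 13 → 27 → 26 → 24 → 20 → ... → 8 (length 28)
It first returns after 28 in-shuffles.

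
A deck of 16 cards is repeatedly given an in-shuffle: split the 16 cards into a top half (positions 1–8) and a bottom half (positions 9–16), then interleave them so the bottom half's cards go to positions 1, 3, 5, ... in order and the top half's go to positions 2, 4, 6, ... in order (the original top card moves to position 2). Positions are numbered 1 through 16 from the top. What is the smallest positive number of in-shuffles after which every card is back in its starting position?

The in-shuffle permutes the 16 positions with cycle lengths [8, 8].
Every card is home exactly when every cycle has completed a whole number of laps, i.e. after lcm(8) = 8 in-shuffles.

8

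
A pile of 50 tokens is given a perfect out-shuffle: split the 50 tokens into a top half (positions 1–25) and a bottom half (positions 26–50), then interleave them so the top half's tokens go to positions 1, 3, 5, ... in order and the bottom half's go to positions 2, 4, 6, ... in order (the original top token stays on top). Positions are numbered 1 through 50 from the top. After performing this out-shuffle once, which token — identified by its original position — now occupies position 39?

Work backwards from position 39, undoing one out-shuffle at a time:
39 ← 20
So the token now at position 39 started at position 20.

20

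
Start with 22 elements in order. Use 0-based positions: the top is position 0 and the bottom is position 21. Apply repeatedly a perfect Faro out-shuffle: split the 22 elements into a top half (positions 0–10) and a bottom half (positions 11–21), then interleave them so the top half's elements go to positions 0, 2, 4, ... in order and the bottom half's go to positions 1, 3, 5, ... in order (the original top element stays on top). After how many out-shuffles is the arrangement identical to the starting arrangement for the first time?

The out-shuffle permutes the 22 positions with cycle lengths [1, 1, 2, 3, 3, 6, 6].
Every element is home exactly when every cycle has completed a whole number of laps, i.e. after lcm(1, 2, 3, 6) = 6 out-shuffles.

6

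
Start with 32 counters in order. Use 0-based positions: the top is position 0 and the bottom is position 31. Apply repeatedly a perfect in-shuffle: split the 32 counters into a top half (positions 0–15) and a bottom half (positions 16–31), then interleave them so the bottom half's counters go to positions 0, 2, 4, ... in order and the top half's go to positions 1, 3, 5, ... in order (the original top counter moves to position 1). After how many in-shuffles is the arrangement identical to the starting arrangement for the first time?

The in-shuffle permutes the 32 positions with cycle lengths [2, 10, 10, 10].
Every counter is home exactly when every cycle has completed a whole number of laps, i.e. after lcm(2, 10) = 10 in-shuffles.

10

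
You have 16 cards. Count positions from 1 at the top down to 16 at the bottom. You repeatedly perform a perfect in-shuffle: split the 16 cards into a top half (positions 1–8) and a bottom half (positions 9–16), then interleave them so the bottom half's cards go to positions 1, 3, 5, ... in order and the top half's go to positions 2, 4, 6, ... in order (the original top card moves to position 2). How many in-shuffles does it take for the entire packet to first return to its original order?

The in-shuffle permutes the 16 positions with cycle lengths [8, 8].
Every card is home exactly when every cycle has completed a whole number of laps, i.e. after lcm(8) = 8 in-shuffles.

8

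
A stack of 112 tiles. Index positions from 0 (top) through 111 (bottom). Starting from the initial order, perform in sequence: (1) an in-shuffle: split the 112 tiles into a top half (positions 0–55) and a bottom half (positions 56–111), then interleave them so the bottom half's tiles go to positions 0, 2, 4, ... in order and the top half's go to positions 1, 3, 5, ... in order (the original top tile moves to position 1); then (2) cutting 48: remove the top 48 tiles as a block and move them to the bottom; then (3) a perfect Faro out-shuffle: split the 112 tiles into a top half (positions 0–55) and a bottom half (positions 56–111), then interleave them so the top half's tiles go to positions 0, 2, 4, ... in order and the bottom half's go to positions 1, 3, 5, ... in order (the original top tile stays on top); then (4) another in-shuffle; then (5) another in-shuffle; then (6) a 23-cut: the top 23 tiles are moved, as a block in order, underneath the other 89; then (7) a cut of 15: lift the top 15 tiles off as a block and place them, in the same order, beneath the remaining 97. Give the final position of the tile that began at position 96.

107

Track the tile from position 96 forward through each operation:
  after op 1 (in-shuffle): 96 → 80
  after op 2 (cut 48): 80 → 32
  after op 3 (out-shuffle): 32 → 64
  after op 4 (in-shuffle): 64 → 16
  after op 5 (in-shuffle): 16 → 33
  after op 6 (cut 23): 33 → 10
  after op 7 (cut 15): 10 → 107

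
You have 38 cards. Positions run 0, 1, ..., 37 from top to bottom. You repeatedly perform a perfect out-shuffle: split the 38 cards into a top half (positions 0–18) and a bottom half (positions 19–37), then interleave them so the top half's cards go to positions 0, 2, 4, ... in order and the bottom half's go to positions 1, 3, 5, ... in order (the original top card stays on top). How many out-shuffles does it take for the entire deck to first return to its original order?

36

The out-shuffle permutes the 38 positions with cycle lengths [1, 1, 36].
Every card is home exactly when every cycle has completed a whole number of laps, i.e. after lcm(1, 36) = 36 out-shuffles.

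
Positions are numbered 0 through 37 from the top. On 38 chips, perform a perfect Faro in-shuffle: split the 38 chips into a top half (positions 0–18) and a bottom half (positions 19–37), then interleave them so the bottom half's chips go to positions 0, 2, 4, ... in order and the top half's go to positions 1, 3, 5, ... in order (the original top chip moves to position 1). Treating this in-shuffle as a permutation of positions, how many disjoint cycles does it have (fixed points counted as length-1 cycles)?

4

Trace each unvisited position around until it returns:
(0 1 3 7 15 31 ... len 12) (2 5 11 23 8 17 ... len 12) (6 13 27 16 33 28 ... len 12) (12 25)
4 cycles in total.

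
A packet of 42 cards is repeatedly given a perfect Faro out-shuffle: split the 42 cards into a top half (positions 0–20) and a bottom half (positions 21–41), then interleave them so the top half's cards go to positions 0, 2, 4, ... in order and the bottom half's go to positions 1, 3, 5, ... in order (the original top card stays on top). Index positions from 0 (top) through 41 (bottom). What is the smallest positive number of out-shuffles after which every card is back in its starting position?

20

The out-shuffle permutes the 42 positions with cycle lengths [1, 1, 20, 20].
Every card is home exactly when every cycle has completed a whole number of laps, i.e. after lcm(1, 20) = 20 out-shuffles.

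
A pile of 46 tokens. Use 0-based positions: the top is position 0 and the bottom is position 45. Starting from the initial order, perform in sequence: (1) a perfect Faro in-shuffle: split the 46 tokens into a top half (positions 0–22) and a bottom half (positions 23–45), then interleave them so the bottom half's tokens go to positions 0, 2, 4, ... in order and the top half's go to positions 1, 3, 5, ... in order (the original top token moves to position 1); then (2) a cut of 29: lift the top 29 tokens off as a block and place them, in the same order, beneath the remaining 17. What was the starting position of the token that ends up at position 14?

Undo the operations in reverse order, starting from position 14:
  undo op 2 (cut 29): 14 ← 43
  undo op 1 (in-shuffle, from top half): 43 ← 21
So the token at position 14 came from original position 21.

21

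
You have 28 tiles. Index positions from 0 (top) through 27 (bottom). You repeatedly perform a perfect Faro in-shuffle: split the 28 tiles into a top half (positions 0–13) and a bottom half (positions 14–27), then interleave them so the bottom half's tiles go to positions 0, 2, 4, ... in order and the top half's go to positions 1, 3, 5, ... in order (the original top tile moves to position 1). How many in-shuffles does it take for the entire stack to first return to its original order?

28

The in-shuffle permutes the 28 positions with cycle lengths [28].
Every tile is home exactly when every cycle has completed a whole number of laps, i.e. after lcm(28) = 28 in-shuffles.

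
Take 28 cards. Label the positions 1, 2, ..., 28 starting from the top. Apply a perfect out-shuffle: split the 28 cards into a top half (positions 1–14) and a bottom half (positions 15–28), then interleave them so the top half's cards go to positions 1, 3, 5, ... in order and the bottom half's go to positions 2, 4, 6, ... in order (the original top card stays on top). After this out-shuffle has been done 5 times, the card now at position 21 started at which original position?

Work backwards from position 21, undoing one out-shuffle at a time:
21 ← 11 ← 6 ← 17 ← 9 ← 5
So the card now at position 21 started at position 5.

5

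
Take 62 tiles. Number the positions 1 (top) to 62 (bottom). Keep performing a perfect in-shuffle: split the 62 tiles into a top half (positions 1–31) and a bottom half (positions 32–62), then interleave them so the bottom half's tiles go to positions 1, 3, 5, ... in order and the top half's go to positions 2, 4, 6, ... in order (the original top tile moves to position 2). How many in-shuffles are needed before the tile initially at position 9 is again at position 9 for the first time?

3

Follow position 9 under repeated in-shuffles:
9 → 18 → 36 → 9
It first returns after 3 in-shuffles.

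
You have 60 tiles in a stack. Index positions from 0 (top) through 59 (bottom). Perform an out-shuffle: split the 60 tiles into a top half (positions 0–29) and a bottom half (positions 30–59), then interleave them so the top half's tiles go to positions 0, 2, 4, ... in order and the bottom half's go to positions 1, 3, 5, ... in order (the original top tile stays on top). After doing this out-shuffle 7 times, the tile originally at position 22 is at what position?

43

Track the tile's position through each out-shuffle:
22 → 44 → 29 → 58 → 57 → 55 → 51 → 43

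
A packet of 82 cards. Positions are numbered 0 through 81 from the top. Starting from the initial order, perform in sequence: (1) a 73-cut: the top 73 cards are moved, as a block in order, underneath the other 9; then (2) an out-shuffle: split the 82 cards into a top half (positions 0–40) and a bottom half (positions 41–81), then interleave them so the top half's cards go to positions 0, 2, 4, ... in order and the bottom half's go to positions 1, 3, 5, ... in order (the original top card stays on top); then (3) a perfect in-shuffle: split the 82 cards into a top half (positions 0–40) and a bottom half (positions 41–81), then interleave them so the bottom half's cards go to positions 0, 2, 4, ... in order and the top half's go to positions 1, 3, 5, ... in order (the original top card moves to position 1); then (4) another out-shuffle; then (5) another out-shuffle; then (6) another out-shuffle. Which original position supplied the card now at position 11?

65

Undo the operations in reverse order, starting from position 11:
  undo op 6 (out-shuffle, from bottom half): 11 ← 46
  undo op 5 (out-shuffle, from top half): 46 ← 23
  undo op 4 (out-shuffle, from bottom half): 23 ← 52
  undo op 3 (in-shuffle, from bottom half): 52 ← 67
  undo op 2 (out-shuffle, from bottom half): 67 ← 74
  undo op 1 (cut 73): 74 ← 65
So the card at position 11 came from original position 65.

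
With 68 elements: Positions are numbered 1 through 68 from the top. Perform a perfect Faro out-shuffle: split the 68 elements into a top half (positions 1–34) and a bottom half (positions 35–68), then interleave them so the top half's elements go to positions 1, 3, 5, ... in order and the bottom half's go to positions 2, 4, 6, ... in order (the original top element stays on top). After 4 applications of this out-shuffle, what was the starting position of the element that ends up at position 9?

Work backwards from position 9, undoing one out-shuffle at a time:
9 ← 5 ← 3 ← 2 ← 35
So the element now at position 9 started at position 35.

35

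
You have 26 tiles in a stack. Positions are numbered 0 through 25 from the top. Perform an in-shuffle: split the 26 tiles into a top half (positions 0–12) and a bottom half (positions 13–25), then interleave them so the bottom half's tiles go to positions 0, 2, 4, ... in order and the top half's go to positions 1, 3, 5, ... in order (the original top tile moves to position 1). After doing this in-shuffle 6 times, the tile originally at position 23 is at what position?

Track the tile's position through each in-shuffle:
23 → 20 → 14 → 2 → 5 → 11 → 23

23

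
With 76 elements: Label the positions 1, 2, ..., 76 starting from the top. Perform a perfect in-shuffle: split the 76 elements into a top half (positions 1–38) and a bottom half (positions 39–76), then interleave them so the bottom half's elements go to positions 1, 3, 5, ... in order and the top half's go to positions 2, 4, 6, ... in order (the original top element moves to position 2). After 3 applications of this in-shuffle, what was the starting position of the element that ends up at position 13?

Work backwards from position 13, undoing one in-shuffle at a time:
13 ← 45 ← 61 ← 69
So the element now at position 13 started at position 69.

69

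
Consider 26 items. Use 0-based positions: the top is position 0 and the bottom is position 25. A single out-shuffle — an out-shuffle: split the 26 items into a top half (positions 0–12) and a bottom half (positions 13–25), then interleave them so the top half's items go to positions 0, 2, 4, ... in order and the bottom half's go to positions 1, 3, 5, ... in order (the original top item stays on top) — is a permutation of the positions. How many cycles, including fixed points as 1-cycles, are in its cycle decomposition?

Trace each unvisited position around until it returns:
(0) (1 2 4 8 16 7 ... len 20) (5 10 20 15) (25)
4 cycles in total.

4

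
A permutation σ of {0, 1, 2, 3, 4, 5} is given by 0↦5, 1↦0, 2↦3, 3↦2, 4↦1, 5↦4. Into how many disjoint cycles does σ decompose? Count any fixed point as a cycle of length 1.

2

Cycle decomposition: (0 5 4 1) (2 3).
2 cycles.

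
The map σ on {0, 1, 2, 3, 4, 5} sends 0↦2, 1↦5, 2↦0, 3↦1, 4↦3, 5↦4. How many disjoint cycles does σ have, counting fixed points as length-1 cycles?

Cycle decomposition: (0 2) (1 5 4 3).
2 cycles.

2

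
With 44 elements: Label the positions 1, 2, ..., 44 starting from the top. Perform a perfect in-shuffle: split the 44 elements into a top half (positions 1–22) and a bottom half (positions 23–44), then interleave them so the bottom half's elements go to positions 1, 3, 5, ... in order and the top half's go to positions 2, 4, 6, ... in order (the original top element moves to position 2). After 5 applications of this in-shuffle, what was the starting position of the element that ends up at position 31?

Work backwards from position 31, undoing one in-shuffle at a time:
31 ← 38 ← 19 ← 32 ← 16 ← 8
So the element now at position 31 started at position 8.

8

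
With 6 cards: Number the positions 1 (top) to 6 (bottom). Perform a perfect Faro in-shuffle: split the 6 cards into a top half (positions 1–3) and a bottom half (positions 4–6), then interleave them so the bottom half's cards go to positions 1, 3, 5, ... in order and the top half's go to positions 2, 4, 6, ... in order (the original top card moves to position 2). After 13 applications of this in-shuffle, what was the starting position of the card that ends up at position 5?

Work backwards from position 5, undoing one in-shuffle at a time:
5 ← 6 ← 3 ← 5 ← 6 ← ... ← 6 (13 steps).
So the card now at position 5 started at position 6.

6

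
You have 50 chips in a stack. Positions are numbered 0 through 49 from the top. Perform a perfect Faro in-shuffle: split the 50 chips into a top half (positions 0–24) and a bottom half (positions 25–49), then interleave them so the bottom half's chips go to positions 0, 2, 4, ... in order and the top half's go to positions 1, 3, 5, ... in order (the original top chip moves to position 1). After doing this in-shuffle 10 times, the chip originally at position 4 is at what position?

Track the chip's position through each in-shuffle:
4 → 9 → 19 → 39 → 28 → 6 → 13 → 27 → 4 → 9 → 19

19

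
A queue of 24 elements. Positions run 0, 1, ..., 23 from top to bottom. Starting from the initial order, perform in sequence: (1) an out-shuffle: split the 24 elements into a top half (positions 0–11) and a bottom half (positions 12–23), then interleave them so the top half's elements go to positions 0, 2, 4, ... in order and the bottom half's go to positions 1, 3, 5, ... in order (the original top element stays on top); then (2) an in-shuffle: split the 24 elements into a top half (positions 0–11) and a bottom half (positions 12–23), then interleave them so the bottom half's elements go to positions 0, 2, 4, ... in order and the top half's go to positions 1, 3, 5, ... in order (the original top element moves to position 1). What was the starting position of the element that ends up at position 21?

5

Undo the operations in reverse order, starting from position 21:
  undo op 2 (in-shuffle, from top half): 21 ← 10
  undo op 1 (out-shuffle, from top half): 10 ← 5
So the element at position 21 came from original position 5.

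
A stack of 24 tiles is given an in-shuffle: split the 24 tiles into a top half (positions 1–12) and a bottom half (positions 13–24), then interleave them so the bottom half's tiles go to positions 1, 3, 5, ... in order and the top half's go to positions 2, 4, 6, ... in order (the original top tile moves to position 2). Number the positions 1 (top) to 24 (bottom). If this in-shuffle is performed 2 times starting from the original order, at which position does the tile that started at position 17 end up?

Track the tile's position through each in-shuffle:
17 → 9 → 18

18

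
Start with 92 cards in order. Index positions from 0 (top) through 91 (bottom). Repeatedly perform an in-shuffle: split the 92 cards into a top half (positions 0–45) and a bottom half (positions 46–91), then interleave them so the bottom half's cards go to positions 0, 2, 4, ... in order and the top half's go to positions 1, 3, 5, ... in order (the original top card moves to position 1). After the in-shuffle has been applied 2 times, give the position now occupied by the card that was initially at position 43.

Track the card's position through each in-shuffle:
43 → 87 → 82

82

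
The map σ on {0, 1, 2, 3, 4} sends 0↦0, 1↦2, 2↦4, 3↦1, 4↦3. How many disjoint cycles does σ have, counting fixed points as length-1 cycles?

2

Cycle decomposition: (0) (1 2 4 3).
2 cycles.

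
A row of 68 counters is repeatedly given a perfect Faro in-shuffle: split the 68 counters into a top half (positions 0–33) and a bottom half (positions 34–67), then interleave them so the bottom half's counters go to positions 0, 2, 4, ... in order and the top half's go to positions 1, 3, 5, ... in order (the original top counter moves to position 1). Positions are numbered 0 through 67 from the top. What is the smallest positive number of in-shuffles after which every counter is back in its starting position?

22

The in-shuffle permutes the 68 positions with cycle lengths [2, 11, 11, 22, 22].
Every counter is home exactly when every cycle has completed a whole number of laps, i.e. after lcm(2, 11, 22) = 22 in-shuffles.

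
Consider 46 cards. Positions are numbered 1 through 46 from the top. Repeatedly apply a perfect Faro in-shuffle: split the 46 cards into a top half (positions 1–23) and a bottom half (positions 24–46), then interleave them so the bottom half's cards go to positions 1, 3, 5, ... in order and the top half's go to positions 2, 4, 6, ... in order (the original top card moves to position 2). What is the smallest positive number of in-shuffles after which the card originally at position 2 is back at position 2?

23

Follow position 2 under repeated in-shuffles:
2 → 4 → 8 → 16 → 32 → 17 → 34 → 21 → ... → 2 (length 23)
It first returns after 23 in-shuffles.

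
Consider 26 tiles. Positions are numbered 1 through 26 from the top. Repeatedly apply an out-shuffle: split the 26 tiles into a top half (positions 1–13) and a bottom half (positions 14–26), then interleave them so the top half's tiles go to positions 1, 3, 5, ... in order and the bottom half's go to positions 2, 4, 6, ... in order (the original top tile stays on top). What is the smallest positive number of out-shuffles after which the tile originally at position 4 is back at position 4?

Follow position 4 under repeated out-shuffles:
4 → 7 → 13 → 25 → 24 → 22 → 18 → 10 → 19 → 12 → 23 → 20 → 14 → 2 → 3 → 5 → 9 → 17 → 8 → 15 → 4
It first returns after 20 out-shuffles.

20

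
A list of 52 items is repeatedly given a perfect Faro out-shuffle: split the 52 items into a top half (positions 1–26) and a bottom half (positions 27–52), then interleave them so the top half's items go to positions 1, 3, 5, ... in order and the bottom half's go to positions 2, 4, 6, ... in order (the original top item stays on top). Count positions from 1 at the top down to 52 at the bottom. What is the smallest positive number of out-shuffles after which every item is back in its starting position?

8

The out-shuffle permutes the 52 positions with cycle lengths [1, 1, 2, 8, 8, 8, 8, 8, 8].
Every item is home exactly when every cycle has completed a whole number of laps, i.e. after lcm(1, 2, 8) = 8 out-shuffles.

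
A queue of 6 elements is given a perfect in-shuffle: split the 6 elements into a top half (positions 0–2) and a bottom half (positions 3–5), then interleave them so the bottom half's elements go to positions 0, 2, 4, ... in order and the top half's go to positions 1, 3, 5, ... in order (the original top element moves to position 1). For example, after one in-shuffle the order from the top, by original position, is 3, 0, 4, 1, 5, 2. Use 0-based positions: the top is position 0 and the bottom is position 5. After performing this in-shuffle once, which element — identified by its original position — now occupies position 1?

0

Work backwards from position 1, undoing one in-shuffle at a time:
1 ← 0
So the element now at position 1 started at position 0.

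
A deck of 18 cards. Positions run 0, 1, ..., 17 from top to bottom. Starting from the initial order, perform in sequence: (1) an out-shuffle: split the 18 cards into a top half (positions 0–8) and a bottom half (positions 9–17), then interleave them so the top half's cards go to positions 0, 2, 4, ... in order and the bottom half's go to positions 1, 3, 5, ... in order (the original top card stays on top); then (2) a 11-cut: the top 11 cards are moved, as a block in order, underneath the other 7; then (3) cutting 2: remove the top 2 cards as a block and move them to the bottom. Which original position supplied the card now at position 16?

14

Undo the operations in reverse order, starting from position 16:
  undo op 3 (cut 2): 16 ← 0
  undo op 2 (cut 11): 0 ← 11
  undo op 1 (out-shuffle, from bottom half): 11 ← 14
So the card at position 16 came from original position 14.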